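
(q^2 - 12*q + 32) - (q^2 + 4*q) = 32 - 16*q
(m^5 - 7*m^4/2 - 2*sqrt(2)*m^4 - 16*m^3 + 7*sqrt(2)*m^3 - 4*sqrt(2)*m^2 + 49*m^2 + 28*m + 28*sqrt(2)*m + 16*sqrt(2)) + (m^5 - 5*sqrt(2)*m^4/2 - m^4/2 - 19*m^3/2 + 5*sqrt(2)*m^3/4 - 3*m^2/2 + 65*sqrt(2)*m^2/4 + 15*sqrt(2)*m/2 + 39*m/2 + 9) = 2*m^5 - 9*sqrt(2)*m^4/2 - 4*m^4 - 51*m^3/2 + 33*sqrt(2)*m^3/4 + 49*sqrt(2)*m^2/4 + 95*m^2/2 + 95*m/2 + 71*sqrt(2)*m/2 + 9 + 16*sqrt(2)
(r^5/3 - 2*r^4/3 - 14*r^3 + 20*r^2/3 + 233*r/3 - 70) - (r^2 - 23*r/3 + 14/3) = r^5/3 - 2*r^4/3 - 14*r^3 + 17*r^2/3 + 256*r/3 - 224/3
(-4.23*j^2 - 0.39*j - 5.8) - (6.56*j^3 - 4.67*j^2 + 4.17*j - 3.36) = -6.56*j^3 + 0.44*j^2 - 4.56*j - 2.44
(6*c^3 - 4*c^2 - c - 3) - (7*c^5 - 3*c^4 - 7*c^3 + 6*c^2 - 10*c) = -7*c^5 + 3*c^4 + 13*c^3 - 10*c^2 + 9*c - 3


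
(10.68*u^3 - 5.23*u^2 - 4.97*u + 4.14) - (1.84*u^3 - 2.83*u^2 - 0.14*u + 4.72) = 8.84*u^3 - 2.4*u^2 - 4.83*u - 0.58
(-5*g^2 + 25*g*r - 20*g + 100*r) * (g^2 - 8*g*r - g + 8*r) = -5*g^4 + 65*g^3*r - 15*g^3 - 200*g^2*r^2 + 195*g^2*r + 20*g^2 - 600*g*r^2 - 260*g*r + 800*r^2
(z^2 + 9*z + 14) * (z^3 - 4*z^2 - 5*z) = z^5 + 5*z^4 - 27*z^3 - 101*z^2 - 70*z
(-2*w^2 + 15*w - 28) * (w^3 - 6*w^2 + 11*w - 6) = -2*w^5 + 27*w^4 - 140*w^3 + 345*w^2 - 398*w + 168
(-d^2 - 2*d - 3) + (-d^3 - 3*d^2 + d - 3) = -d^3 - 4*d^2 - d - 6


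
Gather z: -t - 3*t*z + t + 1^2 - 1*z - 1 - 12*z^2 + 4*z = -12*z^2 + z*(3 - 3*t)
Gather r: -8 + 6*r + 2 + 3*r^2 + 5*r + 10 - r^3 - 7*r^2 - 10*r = -r^3 - 4*r^2 + r + 4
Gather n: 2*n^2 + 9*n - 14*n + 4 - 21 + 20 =2*n^2 - 5*n + 3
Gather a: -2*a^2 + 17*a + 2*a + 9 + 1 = -2*a^2 + 19*a + 10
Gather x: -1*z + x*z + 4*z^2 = x*z + 4*z^2 - z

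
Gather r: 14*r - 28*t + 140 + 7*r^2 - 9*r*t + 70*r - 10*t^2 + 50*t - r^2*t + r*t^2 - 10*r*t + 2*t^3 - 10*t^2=r^2*(7 - t) + r*(t^2 - 19*t + 84) + 2*t^3 - 20*t^2 + 22*t + 140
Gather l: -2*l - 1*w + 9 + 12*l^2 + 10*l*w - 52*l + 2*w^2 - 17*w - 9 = 12*l^2 + l*(10*w - 54) + 2*w^2 - 18*w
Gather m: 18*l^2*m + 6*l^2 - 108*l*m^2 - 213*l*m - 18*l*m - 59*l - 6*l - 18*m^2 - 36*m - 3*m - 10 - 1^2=6*l^2 - 65*l + m^2*(-108*l - 18) + m*(18*l^2 - 231*l - 39) - 11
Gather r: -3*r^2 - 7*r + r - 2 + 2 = -3*r^2 - 6*r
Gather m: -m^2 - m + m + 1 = 1 - m^2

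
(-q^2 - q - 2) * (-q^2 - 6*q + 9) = q^4 + 7*q^3 - q^2 + 3*q - 18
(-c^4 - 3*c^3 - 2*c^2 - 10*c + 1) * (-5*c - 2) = 5*c^5 + 17*c^4 + 16*c^3 + 54*c^2 + 15*c - 2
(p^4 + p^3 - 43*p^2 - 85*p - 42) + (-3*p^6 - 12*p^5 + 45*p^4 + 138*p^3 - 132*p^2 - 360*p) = -3*p^6 - 12*p^5 + 46*p^4 + 139*p^3 - 175*p^2 - 445*p - 42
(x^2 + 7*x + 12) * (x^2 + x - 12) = x^4 + 8*x^3 + 7*x^2 - 72*x - 144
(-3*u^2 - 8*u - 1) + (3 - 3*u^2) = -6*u^2 - 8*u + 2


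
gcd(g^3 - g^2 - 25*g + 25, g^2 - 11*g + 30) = g - 5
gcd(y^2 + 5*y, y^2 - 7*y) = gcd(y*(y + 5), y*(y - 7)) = y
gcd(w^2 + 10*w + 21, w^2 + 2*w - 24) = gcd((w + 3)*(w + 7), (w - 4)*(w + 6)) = 1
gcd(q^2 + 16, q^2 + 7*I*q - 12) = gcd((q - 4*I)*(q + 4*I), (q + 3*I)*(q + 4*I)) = q + 4*I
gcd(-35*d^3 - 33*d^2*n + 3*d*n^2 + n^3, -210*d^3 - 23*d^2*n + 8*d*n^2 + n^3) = 35*d^2 - 2*d*n - n^2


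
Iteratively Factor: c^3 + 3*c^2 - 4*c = (c)*(c^2 + 3*c - 4) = c*(c + 4)*(c - 1)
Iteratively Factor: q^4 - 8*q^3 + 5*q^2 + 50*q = (q - 5)*(q^3 - 3*q^2 - 10*q) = (q - 5)^2*(q^2 + 2*q) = (q - 5)^2*(q + 2)*(q)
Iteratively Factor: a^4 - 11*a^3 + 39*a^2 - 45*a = (a - 3)*(a^3 - 8*a^2 + 15*a) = (a - 3)^2*(a^2 - 5*a) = (a - 5)*(a - 3)^2*(a)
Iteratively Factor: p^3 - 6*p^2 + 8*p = (p - 2)*(p^2 - 4*p) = (p - 4)*(p - 2)*(p)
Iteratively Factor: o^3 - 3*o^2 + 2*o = (o - 2)*(o^2 - o) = (o - 2)*(o - 1)*(o)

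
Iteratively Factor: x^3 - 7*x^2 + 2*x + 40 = (x + 2)*(x^2 - 9*x + 20) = (x - 5)*(x + 2)*(x - 4)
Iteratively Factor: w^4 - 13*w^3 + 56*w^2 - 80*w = (w - 4)*(w^3 - 9*w^2 + 20*w) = (w - 5)*(w - 4)*(w^2 - 4*w) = w*(w - 5)*(w - 4)*(w - 4)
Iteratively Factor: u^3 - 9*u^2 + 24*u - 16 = (u - 4)*(u^2 - 5*u + 4) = (u - 4)*(u - 1)*(u - 4)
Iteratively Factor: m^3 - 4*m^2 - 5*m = (m - 5)*(m^2 + m) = m*(m - 5)*(m + 1)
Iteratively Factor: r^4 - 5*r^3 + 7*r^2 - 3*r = (r)*(r^3 - 5*r^2 + 7*r - 3) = r*(r - 1)*(r^2 - 4*r + 3) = r*(r - 1)^2*(r - 3)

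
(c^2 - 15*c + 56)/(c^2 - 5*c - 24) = (c - 7)/(c + 3)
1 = 1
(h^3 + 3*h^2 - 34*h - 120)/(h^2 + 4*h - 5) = (h^2 - 2*h - 24)/(h - 1)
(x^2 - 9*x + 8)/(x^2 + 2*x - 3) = (x - 8)/(x + 3)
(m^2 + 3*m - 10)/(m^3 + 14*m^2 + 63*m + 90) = (m - 2)/(m^2 + 9*m + 18)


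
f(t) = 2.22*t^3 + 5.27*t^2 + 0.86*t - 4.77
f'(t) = 6.66*t^2 + 10.54*t + 0.86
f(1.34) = 11.19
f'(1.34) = 26.94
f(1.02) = 3.95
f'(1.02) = 18.54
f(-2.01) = -3.24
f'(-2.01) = 6.58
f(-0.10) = -4.81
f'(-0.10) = -0.13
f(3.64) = 175.25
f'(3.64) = 127.47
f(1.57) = 18.16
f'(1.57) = 33.82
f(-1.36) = -1.78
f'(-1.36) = -1.16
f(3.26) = 130.96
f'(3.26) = 106.00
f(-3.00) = -19.86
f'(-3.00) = 29.18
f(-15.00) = -6324.42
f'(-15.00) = 1341.26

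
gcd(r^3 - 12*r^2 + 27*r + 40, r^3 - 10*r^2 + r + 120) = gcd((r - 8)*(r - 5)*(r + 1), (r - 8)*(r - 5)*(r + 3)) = r^2 - 13*r + 40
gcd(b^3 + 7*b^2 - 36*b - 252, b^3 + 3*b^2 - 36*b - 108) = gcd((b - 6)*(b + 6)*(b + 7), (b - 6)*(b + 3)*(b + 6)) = b^2 - 36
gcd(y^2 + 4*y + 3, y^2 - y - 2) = y + 1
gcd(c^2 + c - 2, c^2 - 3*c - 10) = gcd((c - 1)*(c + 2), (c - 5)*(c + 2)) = c + 2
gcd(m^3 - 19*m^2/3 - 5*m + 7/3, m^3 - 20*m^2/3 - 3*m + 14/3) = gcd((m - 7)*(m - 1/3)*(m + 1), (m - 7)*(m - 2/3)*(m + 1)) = m^2 - 6*m - 7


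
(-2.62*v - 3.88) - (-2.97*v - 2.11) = 0.35*v - 1.77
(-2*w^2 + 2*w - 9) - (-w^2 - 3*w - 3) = -w^2 + 5*w - 6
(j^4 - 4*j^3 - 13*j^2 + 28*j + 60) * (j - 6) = j^5 - 10*j^4 + 11*j^3 + 106*j^2 - 108*j - 360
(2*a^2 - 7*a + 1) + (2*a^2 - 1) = 4*a^2 - 7*a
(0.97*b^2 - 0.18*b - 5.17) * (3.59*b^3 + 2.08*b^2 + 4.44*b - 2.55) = 3.4823*b^5 + 1.3714*b^4 - 14.6279*b^3 - 14.0263*b^2 - 22.4958*b + 13.1835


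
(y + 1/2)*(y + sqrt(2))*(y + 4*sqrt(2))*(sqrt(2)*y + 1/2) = sqrt(2)*y^4 + sqrt(2)*y^3/2 + 21*y^3/2 + 21*y^2/4 + 21*sqrt(2)*y^2/2 + 4*y + 21*sqrt(2)*y/4 + 2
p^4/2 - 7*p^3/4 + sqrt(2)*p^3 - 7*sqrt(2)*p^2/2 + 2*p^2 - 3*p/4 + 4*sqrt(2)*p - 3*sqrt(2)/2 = (p/2 + sqrt(2))*(p - 3/2)*(p - 1)^2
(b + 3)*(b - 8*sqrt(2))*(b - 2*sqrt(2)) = b^3 - 10*sqrt(2)*b^2 + 3*b^2 - 30*sqrt(2)*b + 32*b + 96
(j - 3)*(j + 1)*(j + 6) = j^3 + 4*j^2 - 15*j - 18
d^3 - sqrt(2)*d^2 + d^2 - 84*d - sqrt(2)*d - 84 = (d + 1)*(d - 7*sqrt(2))*(d + 6*sqrt(2))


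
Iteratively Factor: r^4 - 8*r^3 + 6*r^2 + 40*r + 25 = (r + 1)*(r^3 - 9*r^2 + 15*r + 25) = (r - 5)*(r + 1)*(r^2 - 4*r - 5) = (r - 5)^2*(r + 1)*(r + 1)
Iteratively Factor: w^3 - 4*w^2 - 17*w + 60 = (w + 4)*(w^2 - 8*w + 15) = (w - 3)*(w + 4)*(w - 5)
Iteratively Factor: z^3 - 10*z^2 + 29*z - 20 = (z - 1)*(z^2 - 9*z + 20) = (z - 4)*(z - 1)*(z - 5)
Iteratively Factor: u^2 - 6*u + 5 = (u - 1)*(u - 5)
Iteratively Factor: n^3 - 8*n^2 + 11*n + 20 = (n - 5)*(n^2 - 3*n - 4) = (n - 5)*(n - 4)*(n + 1)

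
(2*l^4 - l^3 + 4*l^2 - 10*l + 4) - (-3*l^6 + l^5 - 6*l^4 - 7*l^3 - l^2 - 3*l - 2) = 3*l^6 - l^5 + 8*l^4 + 6*l^3 + 5*l^2 - 7*l + 6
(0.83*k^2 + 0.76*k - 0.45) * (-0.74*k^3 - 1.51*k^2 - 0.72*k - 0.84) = -0.6142*k^5 - 1.8157*k^4 - 1.4122*k^3 - 0.5649*k^2 - 0.3144*k + 0.378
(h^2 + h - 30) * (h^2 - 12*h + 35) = h^4 - 11*h^3 - 7*h^2 + 395*h - 1050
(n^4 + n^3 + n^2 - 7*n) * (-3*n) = -3*n^5 - 3*n^4 - 3*n^3 + 21*n^2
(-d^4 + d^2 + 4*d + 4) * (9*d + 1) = -9*d^5 - d^4 + 9*d^3 + 37*d^2 + 40*d + 4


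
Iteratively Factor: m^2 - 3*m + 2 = (m - 1)*(m - 2)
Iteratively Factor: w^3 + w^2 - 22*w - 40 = (w + 2)*(w^2 - w - 20) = (w - 5)*(w + 2)*(w + 4)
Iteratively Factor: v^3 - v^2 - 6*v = (v)*(v^2 - v - 6) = v*(v + 2)*(v - 3)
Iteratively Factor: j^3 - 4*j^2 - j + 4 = (j - 4)*(j^2 - 1) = (j - 4)*(j + 1)*(j - 1)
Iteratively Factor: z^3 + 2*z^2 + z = (z)*(z^2 + 2*z + 1) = z*(z + 1)*(z + 1)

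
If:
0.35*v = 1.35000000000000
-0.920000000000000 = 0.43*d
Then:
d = -2.14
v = 3.86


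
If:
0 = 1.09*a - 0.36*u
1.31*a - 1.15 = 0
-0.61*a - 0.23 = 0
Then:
No Solution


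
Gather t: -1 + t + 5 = t + 4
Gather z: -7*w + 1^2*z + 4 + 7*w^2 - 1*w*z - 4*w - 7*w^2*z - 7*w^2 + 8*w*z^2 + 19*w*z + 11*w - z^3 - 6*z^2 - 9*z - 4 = -z^3 + z^2*(8*w - 6) + z*(-7*w^2 + 18*w - 8)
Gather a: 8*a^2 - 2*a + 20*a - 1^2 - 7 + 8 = 8*a^2 + 18*a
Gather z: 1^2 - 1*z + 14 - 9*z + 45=60 - 10*z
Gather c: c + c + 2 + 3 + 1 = 2*c + 6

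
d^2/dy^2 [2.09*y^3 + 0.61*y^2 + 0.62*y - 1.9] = 12.54*y + 1.22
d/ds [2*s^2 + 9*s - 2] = 4*s + 9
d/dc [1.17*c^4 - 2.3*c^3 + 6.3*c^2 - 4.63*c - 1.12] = 4.68*c^3 - 6.9*c^2 + 12.6*c - 4.63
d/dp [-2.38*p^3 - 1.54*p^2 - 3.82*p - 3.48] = -7.14*p^2 - 3.08*p - 3.82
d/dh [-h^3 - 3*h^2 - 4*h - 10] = -3*h^2 - 6*h - 4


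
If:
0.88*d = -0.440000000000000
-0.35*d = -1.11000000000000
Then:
No Solution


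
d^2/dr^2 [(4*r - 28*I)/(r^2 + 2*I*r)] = 8*(r*(-3*r + 5*I)*(r + 2*I) + 4*(r - 7*I)*(r + I)^2)/(r^3*(r + 2*I)^3)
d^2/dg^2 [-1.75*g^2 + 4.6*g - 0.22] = -3.50000000000000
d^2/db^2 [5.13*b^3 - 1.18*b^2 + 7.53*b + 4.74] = 30.78*b - 2.36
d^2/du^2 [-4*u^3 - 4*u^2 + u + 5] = -24*u - 8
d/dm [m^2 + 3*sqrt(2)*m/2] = 2*m + 3*sqrt(2)/2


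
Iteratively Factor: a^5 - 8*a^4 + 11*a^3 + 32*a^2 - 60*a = (a - 2)*(a^4 - 6*a^3 - a^2 + 30*a) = (a - 5)*(a - 2)*(a^3 - a^2 - 6*a) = a*(a - 5)*(a - 2)*(a^2 - a - 6) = a*(a - 5)*(a - 2)*(a + 2)*(a - 3)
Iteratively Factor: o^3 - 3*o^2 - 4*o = (o - 4)*(o^2 + o) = o*(o - 4)*(o + 1)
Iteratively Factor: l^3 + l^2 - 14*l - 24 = (l + 2)*(l^2 - l - 12) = (l + 2)*(l + 3)*(l - 4)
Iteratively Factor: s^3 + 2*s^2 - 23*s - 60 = (s - 5)*(s^2 + 7*s + 12) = (s - 5)*(s + 3)*(s + 4)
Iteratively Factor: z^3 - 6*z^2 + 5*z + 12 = (z - 4)*(z^2 - 2*z - 3) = (z - 4)*(z - 3)*(z + 1)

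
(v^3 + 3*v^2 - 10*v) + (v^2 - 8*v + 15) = v^3 + 4*v^2 - 18*v + 15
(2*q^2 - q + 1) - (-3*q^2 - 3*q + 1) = 5*q^2 + 2*q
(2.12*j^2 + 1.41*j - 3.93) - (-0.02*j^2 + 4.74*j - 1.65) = 2.14*j^2 - 3.33*j - 2.28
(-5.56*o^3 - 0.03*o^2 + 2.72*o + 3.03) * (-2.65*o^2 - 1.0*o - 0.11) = 14.734*o^5 + 5.6395*o^4 - 6.5664*o^3 - 10.7462*o^2 - 3.3292*o - 0.3333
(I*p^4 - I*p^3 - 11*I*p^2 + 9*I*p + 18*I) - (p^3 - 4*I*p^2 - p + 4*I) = I*p^4 - p^3 - I*p^3 - 7*I*p^2 + p + 9*I*p + 14*I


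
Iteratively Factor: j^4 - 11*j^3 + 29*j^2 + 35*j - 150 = (j - 5)*(j^3 - 6*j^2 - j + 30) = (j - 5)*(j - 3)*(j^2 - 3*j - 10) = (j - 5)*(j - 3)*(j + 2)*(j - 5)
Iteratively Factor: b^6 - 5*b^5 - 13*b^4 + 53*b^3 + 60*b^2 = (b)*(b^5 - 5*b^4 - 13*b^3 + 53*b^2 + 60*b) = b*(b + 3)*(b^4 - 8*b^3 + 11*b^2 + 20*b) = b^2*(b + 3)*(b^3 - 8*b^2 + 11*b + 20) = b^2*(b + 1)*(b + 3)*(b^2 - 9*b + 20) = b^2*(b - 4)*(b + 1)*(b + 3)*(b - 5)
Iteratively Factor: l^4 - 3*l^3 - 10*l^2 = (l - 5)*(l^3 + 2*l^2) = l*(l - 5)*(l^2 + 2*l) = l^2*(l - 5)*(l + 2)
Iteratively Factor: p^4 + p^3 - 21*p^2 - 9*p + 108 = (p - 3)*(p^3 + 4*p^2 - 9*p - 36) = (p - 3)*(p + 4)*(p^2 - 9) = (p - 3)^2*(p + 4)*(p + 3)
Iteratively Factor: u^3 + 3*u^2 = (u)*(u^2 + 3*u) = u*(u + 3)*(u)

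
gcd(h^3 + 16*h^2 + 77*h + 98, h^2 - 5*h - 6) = 1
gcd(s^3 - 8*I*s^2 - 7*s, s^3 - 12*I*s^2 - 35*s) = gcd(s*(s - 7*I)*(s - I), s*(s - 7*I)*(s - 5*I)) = s^2 - 7*I*s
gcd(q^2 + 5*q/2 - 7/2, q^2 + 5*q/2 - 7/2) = q^2 + 5*q/2 - 7/2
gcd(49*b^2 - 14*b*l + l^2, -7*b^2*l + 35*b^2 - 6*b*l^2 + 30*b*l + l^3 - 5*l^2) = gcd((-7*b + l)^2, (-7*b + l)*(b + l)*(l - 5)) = 7*b - l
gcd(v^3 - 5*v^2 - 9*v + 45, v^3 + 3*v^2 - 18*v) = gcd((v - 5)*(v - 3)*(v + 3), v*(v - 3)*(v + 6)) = v - 3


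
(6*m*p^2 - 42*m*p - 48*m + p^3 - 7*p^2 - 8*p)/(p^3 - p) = (6*m*p - 48*m + p^2 - 8*p)/(p*(p - 1))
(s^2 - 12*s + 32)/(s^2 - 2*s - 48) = (s - 4)/(s + 6)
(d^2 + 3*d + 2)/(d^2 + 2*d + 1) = (d + 2)/(d + 1)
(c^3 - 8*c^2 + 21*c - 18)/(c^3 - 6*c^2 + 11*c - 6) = (c - 3)/(c - 1)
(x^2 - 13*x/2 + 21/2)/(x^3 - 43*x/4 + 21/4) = 2*(2*x - 7)/(4*x^2 + 12*x - 7)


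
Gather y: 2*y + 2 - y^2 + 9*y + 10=-y^2 + 11*y + 12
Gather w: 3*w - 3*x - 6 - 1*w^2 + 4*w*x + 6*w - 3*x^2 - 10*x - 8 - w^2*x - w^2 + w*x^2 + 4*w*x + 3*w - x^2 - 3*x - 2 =w^2*(-x - 2) + w*(x^2 + 8*x + 12) - 4*x^2 - 16*x - 16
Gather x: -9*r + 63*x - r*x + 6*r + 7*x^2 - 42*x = -3*r + 7*x^2 + x*(21 - r)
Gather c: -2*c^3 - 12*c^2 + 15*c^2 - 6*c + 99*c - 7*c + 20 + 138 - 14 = -2*c^3 + 3*c^2 + 86*c + 144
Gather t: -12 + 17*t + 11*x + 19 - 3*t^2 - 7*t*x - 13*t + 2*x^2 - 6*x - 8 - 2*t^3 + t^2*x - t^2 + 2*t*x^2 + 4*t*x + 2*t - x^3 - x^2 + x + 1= -2*t^3 + t^2*(x - 4) + t*(2*x^2 - 3*x + 6) - x^3 + x^2 + 6*x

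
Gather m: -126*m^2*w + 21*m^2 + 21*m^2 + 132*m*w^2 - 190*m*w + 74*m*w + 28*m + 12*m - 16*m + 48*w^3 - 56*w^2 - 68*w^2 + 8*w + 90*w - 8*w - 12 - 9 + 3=m^2*(42 - 126*w) + m*(132*w^2 - 116*w + 24) + 48*w^3 - 124*w^2 + 90*w - 18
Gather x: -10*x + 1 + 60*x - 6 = 50*x - 5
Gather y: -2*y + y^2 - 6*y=y^2 - 8*y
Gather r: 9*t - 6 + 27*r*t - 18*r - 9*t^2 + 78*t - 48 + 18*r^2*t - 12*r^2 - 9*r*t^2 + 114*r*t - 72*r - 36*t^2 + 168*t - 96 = r^2*(18*t - 12) + r*(-9*t^2 + 141*t - 90) - 45*t^2 + 255*t - 150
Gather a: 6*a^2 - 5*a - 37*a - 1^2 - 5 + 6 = 6*a^2 - 42*a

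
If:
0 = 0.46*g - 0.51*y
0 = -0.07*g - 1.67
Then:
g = -23.86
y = -21.52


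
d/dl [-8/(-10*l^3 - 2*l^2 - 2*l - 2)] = 4*(-15*l^2 - 2*l - 1)/(5*l^3 + l^2 + l + 1)^2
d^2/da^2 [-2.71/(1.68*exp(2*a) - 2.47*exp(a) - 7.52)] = (2.71*(3.36*exp(a) - 2.47)*(6.72*exp(a) - 4.94)*exp(a) + (18.2112*exp(a) - 6.6937)*(-1.68*exp(2*a) + 2.47*exp(a) + 7.52))*exp(a)/(-1.68*exp(2*a) + 2.47*exp(a) + 7.52)^3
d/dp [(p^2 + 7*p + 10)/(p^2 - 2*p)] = (-9*p^2 - 20*p + 20)/(p^2*(p^2 - 4*p + 4))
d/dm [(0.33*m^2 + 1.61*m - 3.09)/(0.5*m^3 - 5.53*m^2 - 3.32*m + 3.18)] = (-0.165*m^4 - 1.61*m^3 + 12.4427*m^2 - 32.0766*m - 5.139)/(0.25*m^6 - 5.53*m^5 + 27.2609*m^4 + 39.8992*m^3 - 24.1484*m^2 - 21.1152*m + 10.1124)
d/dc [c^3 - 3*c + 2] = 3*c^2 - 3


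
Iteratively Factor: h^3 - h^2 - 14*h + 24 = (h - 3)*(h^2 + 2*h - 8) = (h - 3)*(h - 2)*(h + 4)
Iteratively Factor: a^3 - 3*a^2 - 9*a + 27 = (a + 3)*(a^2 - 6*a + 9) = (a - 3)*(a + 3)*(a - 3)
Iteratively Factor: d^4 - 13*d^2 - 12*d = (d + 1)*(d^3 - d^2 - 12*d) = d*(d + 1)*(d^2 - d - 12) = d*(d - 4)*(d + 1)*(d + 3)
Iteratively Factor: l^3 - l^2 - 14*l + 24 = (l + 4)*(l^2 - 5*l + 6) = (l - 2)*(l + 4)*(l - 3)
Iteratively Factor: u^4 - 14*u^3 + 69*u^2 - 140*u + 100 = (u - 5)*(u^3 - 9*u^2 + 24*u - 20) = (u - 5)^2*(u^2 - 4*u + 4) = (u - 5)^2*(u - 2)*(u - 2)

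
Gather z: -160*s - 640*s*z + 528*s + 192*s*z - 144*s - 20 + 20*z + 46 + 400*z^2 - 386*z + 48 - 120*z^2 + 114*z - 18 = 224*s + 280*z^2 + z*(-448*s - 252) + 56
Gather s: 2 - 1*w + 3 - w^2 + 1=-w^2 - w + 6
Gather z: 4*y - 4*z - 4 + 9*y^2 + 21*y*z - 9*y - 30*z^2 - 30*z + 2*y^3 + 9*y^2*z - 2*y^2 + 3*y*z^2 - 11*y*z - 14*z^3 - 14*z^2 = 2*y^3 + 7*y^2 - 5*y - 14*z^3 + z^2*(3*y - 44) + z*(9*y^2 + 10*y - 34) - 4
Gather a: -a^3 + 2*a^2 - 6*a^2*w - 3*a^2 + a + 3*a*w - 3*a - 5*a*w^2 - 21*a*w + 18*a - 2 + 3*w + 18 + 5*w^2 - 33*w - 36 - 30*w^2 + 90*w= -a^3 + a^2*(-6*w - 1) + a*(-5*w^2 - 18*w + 16) - 25*w^2 + 60*w - 20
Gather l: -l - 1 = -l - 1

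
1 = 1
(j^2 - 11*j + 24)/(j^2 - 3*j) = (j - 8)/j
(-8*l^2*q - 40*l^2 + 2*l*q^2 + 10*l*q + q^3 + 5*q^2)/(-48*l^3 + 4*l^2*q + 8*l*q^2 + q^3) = (q + 5)/(6*l + q)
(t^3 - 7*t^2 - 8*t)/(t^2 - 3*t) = (t^2 - 7*t - 8)/(t - 3)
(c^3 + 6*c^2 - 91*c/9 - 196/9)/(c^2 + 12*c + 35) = (c^2 - c - 28/9)/(c + 5)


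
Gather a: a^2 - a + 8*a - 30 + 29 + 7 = a^2 + 7*a + 6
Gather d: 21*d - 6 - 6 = 21*d - 12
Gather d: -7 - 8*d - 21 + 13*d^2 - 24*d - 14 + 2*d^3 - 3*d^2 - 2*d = 2*d^3 + 10*d^2 - 34*d - 42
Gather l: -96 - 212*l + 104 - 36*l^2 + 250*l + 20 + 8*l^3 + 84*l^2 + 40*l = 8*l^3 + 48*l^2 + 78*l + 28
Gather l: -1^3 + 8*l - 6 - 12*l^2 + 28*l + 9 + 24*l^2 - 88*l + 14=12*l^2 - 52*l + 16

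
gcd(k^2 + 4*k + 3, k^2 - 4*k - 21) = k + 3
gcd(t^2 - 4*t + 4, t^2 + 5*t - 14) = t - 2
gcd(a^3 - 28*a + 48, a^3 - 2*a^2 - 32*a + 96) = a^2 + 2*a - 24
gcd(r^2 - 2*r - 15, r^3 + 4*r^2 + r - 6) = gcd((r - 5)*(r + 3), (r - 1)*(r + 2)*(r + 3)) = r + 3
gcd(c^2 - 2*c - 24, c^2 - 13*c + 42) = c - 6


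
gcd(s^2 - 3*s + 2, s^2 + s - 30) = 1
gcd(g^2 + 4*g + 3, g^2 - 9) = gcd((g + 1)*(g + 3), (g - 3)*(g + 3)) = g + 3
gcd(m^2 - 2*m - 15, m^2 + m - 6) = m + 3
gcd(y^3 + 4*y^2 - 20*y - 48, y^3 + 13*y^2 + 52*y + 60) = y^2 + 8*y + 12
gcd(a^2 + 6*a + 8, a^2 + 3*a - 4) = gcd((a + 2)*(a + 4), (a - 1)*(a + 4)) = a + 4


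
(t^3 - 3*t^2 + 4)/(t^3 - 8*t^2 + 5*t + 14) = (t - 2)/(t - 7)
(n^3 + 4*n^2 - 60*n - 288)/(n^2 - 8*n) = n + 12 + 36/n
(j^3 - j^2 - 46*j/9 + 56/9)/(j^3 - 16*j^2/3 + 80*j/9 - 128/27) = 3*(3*j^2 + j - 14)/(9*j^2 - 36*j + 32)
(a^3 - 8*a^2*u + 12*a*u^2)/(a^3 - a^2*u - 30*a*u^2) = (a - 2*u)/(a + 5*u)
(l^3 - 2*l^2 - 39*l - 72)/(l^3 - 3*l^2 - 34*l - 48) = (l + 3)/(l + 2)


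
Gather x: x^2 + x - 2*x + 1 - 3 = x^2 - x - 2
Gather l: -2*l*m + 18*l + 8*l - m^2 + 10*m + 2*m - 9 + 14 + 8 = l*(26 - 2*m) - m^2 + 12*m + 13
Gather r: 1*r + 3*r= 4*r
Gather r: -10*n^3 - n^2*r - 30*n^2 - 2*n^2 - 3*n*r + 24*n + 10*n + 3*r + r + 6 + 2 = -10*n^3 - 32*n^2 + 34*n + r*(-n^2 - 3*n + 4) + 8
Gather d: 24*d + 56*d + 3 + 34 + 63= 80*d + 100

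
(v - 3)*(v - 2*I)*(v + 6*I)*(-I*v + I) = -I*v^4 + 4*v^3 + 4*I*v^3 - 16*v^2 - 15*I*v^2 + 12*v + 48*I*v - 36*I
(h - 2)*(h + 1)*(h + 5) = h^3 + 4*h^2 - 7*h - 10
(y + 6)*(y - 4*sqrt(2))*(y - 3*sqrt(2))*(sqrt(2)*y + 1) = sqrt(2)*y^4 - 13*y^3 + 6*sqrt(2)*y^3 - 78*y^2 + 17*sqrt(2)*y^2 + 24*y + 102*sqrt(2)*y + 144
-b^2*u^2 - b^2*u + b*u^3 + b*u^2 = u*(-b + u)*(b*u + b)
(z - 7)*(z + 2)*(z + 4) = z^3 - z^2 - 34*z - 56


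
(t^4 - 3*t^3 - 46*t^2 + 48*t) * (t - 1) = t^5 - 4*t^4 - 43*t^3 + 94*t^2 - 48*t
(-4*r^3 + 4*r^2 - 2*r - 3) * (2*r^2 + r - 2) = -8*r^5 + 4*r^4 + 8*r^3 - 16*r^2 + r + 6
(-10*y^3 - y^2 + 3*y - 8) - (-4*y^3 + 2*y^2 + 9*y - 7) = -6*y^3 - 3*y^2 - 6*y - 1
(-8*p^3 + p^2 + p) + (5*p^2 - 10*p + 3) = -8*p^3 + 6*p^2 - 9*p + 3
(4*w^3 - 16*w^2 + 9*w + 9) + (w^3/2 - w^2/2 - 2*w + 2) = 9*w^3/2 - 33*w^2/2 + 7*w + 11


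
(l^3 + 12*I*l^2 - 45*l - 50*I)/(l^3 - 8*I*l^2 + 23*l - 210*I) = (l^2 + 7*I*l - 10)/(l^2 - 13*I*l - 42)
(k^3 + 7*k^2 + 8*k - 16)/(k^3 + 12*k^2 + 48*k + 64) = (k - 1)/(k + 4)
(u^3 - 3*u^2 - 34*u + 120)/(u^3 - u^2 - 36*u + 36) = (u^2 - 9*u + 20)/(u^2 - 7*u + 6)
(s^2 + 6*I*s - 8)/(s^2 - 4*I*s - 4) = (-s^2 - 6*I*s + 8)/(-s^2 + 4*I*s + 4)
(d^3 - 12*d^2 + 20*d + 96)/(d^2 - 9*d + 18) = (d^2 - 6*d - 16)/(d - 3)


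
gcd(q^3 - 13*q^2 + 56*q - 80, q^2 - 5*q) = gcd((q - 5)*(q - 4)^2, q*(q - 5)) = q - 5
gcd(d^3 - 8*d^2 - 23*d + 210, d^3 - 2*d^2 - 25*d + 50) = d + 5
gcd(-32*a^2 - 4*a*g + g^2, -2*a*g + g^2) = 1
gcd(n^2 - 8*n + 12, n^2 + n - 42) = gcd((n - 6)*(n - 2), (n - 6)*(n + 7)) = n - 6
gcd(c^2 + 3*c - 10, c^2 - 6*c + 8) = c - 2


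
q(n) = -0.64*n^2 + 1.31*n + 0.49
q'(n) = 1.31 - 1.28*n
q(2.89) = -1.07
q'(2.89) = -2.39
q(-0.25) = 0.12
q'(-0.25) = 1.63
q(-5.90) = -29.52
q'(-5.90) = 8.86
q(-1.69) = -3.55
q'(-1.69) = 3.47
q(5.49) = -11.61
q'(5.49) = -5.72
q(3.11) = -1.63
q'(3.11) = -2.67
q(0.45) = 0.95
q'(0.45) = 0.73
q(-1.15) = -1.86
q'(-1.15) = 2.78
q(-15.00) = -163.16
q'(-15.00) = 20.51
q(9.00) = -39.56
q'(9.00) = -10.21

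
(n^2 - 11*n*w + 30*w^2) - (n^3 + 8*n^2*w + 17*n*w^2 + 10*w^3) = -n^3 - 8*n^2*w + n^2 - 17*n*w^2 - 11*n*w - 10*w^3 + 30*w^2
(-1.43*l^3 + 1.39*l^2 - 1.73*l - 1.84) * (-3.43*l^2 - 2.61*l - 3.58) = 4.9049*l^5 - 1.0354*l^4 + 7.4254*l^3 + 5.8503*l^2 + 10.9958*l + 6.5872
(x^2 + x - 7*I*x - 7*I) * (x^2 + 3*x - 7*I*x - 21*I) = x^4 + 4*x^3 - 14*I*x^3 - 46*x^2 - 56*I*x^2 - 196*x - 42*I*x - 147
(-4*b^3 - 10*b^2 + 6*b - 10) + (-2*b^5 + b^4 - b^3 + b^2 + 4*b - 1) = -2*b^5 + b^4 - 5*b^3 - 9*b^2 + 10*b - 11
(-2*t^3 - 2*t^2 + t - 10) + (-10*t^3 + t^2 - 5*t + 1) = -12*t^3 - t^2 - 4*t - 9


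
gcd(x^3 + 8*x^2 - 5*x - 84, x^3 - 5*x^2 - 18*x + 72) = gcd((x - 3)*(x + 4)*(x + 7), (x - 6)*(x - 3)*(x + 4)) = x^2 + x - 12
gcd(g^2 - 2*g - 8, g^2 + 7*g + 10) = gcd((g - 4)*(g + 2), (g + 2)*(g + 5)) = g + 2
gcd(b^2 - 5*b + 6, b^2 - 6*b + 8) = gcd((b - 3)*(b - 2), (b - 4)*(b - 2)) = b - 2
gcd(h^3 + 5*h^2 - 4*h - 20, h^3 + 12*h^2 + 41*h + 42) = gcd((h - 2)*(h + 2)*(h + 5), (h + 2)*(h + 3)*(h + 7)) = h + 2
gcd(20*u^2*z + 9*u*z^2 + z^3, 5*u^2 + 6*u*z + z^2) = 5*u + z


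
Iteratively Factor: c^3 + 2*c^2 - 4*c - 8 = (c - 2)*(c^2 + 4*c + 4) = (c - 2)*(c + 2)*(c + 2)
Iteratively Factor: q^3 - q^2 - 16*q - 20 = (q + 2)*(q^2 - 3*q - 10) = (q - 5)*(q + 2)*(q + 2)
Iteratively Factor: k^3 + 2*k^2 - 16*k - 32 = (k + 4)*(k^2 - 2*k - 8) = (k + 2)*(k + 4)*(k - 4)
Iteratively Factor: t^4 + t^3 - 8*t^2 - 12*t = (t - 3)*(t^3 + 4*t^2 + 4*t) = t*(t - 3)*(t^2 + 4*t + 4) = t*(t - 3)*(t + 2)*(t + 2)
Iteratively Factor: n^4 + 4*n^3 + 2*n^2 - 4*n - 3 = (n + 1)*(n^3 + 3*n^2 - n - 3) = (n + 1)*(n + 3)*(n^2 - 1) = (n - 1)*(n + 1)*(n + 3)*(n + 1)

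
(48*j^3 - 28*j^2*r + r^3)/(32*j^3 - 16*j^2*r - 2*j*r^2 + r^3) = (6*j + r)/(4*j + r)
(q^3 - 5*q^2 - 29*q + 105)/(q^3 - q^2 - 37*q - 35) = (q - 3)/(q + 1)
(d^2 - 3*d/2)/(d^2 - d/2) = (2*d - 3)/(2*d - 1)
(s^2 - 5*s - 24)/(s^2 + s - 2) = (s^2 - 5*s - 24)/(s^2 + s - 2)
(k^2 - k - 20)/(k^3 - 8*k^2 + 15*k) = (k + 4)/(k*(k - 3))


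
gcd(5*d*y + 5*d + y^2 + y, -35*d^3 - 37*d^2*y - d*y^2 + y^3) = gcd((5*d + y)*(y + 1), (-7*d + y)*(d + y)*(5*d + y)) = 5*d + y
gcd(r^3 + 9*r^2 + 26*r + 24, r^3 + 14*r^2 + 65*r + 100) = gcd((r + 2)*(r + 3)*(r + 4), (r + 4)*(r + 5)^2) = r + 4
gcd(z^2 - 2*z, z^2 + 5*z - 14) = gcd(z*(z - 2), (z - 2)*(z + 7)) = z - 2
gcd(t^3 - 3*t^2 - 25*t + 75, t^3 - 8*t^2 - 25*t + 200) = t^2 - 25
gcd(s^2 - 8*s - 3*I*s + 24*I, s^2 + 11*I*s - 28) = 1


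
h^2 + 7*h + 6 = (h + 1)*(h + 6)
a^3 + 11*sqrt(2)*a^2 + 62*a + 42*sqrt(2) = (a + sqrt(2))*(a + 3*sqrt(2))*(a + 7*sqrt(2))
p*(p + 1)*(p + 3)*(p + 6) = p^4 + 10*p^3 + 27*p^2 + 18*p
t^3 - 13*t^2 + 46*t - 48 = (t - 8)*(t - 3)*(t - 2)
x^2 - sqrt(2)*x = x*(x - sqrt(2))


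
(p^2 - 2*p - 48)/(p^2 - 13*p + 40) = (p + 6)/(p - 5)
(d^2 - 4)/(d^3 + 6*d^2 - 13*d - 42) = (d - 2)/(d^2 + 4*d - 21)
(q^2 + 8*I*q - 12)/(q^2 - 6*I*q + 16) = (q + 6*I)/(q - 8*I)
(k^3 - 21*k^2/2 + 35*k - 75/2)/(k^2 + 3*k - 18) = (2*k^2 - 15*k + 25)/(2*(k + 6))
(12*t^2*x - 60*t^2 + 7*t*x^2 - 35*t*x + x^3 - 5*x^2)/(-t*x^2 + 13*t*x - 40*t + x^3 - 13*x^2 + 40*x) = (12*t^2 + 7*t*x + x^2)/(-t*x + 8*t + x^2 - 8*x)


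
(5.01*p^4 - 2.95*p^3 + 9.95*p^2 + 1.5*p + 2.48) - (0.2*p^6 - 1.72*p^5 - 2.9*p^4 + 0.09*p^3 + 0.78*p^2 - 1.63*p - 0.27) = -0.2*p^6 + 1.72*p^5 + 7.91*p^4 - 3.04*p^3 + 9.17*p^2 + 3.13*p + 2.75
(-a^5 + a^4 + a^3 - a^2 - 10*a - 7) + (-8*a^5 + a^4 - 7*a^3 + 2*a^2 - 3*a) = -9*a^5 + 2*a^4 - 6*a^3 + a^2 - 13*a - 7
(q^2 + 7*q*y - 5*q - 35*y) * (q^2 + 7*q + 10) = q^4 + 7*q^3*y + 2*q^3 + 14*q^2*y - 25*q^2 - 175*q*y - 50*q - 350*y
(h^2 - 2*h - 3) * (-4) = -4*h^2 + 8*h + 12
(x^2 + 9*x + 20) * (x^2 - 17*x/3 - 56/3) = x^4 + 10*x^3/3 - 149*x^2/3 - 844*x/3 - 1120/3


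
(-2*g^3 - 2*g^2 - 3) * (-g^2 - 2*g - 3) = 2*g^5 + 6*g^4 + 10*g^3 + 9*g^2 + 6*g + 9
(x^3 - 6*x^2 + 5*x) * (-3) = -3*x^3 + 18*x^2 - 15*x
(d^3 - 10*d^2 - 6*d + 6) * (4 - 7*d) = -7*d^4 + 74*d^3 + 2*d^2 - 66*d + 24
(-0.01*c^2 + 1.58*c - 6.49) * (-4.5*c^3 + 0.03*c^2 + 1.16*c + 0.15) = 0.045*c^5 - 7.1103*c^4 + 29.2408*c^3 + 1.6366*c^2 - 7.2914*c - 0.9735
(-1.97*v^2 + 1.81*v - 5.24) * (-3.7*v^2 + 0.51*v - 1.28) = 7.289*v^4 - 7.7017*v^3 + 22.8327*v^2 - 4.9892*v + 6.7072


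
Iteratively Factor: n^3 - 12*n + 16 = (n - 2)*(n^2 + 2*n - 8) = (n - 2)^2*(n + 4)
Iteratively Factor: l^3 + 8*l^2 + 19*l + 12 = (l + 3)*(l^2 + 5*l + 4) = (l + 3)*(l + 4)*(l + 1)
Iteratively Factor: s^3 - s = (s - 1)*(s^2 + s) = s*(s - 1)*(s + 1)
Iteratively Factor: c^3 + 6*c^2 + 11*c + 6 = (c + 2)*(c^2 + 4*c + 3) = (c + 1)*(c + 2)*(c + 3)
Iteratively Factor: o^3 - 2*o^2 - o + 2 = (o - 1)*(o^2 - o - 2) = (o - 2)*(o - 1)*(o + 1)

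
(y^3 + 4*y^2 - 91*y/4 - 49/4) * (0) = 0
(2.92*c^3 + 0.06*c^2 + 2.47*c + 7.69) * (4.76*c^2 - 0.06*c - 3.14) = 13.8992*c^5 + 0.1104*c^4 + 2.5848*c^3 + 36.2678*c^2 - 8.2172*c - 24.1466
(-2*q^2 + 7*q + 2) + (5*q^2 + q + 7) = 3*q^2 + 8*q + 9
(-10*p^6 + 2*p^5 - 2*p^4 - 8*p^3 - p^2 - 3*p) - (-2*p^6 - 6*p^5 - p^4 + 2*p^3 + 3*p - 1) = -8*p^6 + 8*p^5 - p^4 - 10*p^3 - p^2 - 6*p + 1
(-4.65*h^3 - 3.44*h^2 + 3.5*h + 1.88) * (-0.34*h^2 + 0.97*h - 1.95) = 1.581*h^5 - 3.3409*h^4 + 4.5407*h^3 + 9.4638*h^2 - 5.0014*h - 3.666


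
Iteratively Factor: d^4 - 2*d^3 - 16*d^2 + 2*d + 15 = (d + 1)*(d^3 - 3*d^2 - 13*d + 15) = (d + 1)*(d + 3)*(d^2 - 6*d + 5) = (d - 5)*(d + 1)*(d + 3)*(d - 1)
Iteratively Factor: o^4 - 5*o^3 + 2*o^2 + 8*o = (o - 4)*(o^3 - o^2 - 2*o) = o*(o - 4)*(o^2 - o - 2) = o*(o - 4)*(o + 1)*(o - 2)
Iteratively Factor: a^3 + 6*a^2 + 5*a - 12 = (a - 1)*(a^2 + 7*a + 12) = (a - 1)*(a + 4)*(a + 3)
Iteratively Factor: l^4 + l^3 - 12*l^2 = (l + 4)*(l^3 - 3*l^2) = (l - 3)*(l + 4)*(l^2) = l*(l - 3)*(l + 4)*(l)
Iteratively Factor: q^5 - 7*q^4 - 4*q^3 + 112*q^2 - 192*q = (q + 4)*(q^4 - 11*q^3 + 40*q^2 - 48*q) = (q - 3)*(q + 4)*(q^3 - 8*q^2 + 16*q) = (q - 4)*(q - 3)*(q + 4)*(q^2 - 4*q) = q*(q - 4)*(q - 3)*(q + 4)*(q - 4)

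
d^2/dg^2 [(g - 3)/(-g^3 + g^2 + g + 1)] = 2*((g - 3)*(-3*g^2 + 2*g + 1)^2 + (3*g^2 - 2*g + (g - 3)*(3*g - 1) - 1)*(-g^3 + g^2 + g + 1))/(-g^3 + g^2 + g + 1)^3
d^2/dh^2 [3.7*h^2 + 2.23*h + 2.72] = 7.40000000000000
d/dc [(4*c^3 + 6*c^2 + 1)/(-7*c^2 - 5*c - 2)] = (-28*c^4 - 40*c^3 - 54*c^2 - 10*c + 5)/(49*c^4 + 70*c^3 + 53*c^2 + 20*c + 4)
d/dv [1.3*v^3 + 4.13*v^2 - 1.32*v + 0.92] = 3.9*v^2 + 8.26*v - 1.32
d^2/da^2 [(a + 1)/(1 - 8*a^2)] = 16*(-32*a^2*(a + 1) + (3*a + 1)*(8*a^2 - 1))/(8*a^2 - 1)^3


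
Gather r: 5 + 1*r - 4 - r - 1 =0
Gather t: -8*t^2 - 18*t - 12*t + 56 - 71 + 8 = -8*t^2 - 30*t - 7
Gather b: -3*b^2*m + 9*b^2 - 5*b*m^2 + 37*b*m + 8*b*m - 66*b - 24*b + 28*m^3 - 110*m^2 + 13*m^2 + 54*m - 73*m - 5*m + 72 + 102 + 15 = b^2*(9 - 3*m) + b*(-5*m^2 + 45*m - 90) + 28*m^3 - 97*m^2 - 24*m + 189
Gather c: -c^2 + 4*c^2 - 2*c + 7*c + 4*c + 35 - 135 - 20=3*c^2 + 9*c - 120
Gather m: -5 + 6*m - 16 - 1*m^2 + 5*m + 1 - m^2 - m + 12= -2*m^2 + 10*m - 8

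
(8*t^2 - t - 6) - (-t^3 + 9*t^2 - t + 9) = t^3 - t^2 - 15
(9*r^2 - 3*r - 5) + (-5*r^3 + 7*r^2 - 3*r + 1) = -5*r^3 + 16*r^2 - 6*r - 4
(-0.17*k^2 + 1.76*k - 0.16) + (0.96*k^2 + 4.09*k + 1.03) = 0.79*k^2 + 5.85*k + 0.87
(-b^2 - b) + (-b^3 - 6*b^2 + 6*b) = -b^3 - 7*b^2 + 5*b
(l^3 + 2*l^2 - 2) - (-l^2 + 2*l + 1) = l^3 + 3*l^2 - 2*l - 3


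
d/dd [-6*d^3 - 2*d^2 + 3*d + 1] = -18*d^2 - 4*d + 3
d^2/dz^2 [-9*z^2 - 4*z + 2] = -18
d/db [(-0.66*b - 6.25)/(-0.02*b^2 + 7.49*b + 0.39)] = (-0.0132*b^2 - 0.25*b + 46.5551)/(0.0004*b^4 - 0.2996*b^3 + 56.0845*b^2 + 5.8422*b + 0.1521)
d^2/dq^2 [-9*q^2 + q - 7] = -18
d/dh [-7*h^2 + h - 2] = 1 - 14*h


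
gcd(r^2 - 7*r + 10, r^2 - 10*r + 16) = r - 2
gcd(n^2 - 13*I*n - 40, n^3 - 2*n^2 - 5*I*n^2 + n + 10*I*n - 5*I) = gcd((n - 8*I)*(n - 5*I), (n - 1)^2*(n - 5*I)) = n - 5*I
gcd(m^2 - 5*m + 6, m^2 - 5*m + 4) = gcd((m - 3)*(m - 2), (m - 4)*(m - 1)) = 1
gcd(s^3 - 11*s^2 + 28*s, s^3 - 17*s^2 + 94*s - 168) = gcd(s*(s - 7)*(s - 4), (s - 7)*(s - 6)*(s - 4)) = s^2 - 11*s + 28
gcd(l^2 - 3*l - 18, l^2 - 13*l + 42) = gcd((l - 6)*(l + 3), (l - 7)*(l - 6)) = l - 6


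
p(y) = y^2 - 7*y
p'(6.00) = 5.00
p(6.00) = -6.00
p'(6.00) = 5.00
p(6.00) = -6.00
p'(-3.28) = -13.56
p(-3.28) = 33.72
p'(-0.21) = -7.42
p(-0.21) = 1.51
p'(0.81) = -5.38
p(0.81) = -5.01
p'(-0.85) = -8.70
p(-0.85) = 6.67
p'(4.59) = 2.18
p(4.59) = -11.06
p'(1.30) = -4.40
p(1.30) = -7.41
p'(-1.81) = -10.62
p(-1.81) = 15.95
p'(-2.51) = -12.02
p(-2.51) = 23.87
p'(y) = 2*y - 7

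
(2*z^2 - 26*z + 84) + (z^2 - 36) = 3*z^2 - 26*z + 48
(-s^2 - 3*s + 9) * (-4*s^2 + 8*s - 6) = 4*s^4 + 4*s^3 - 54*s^2 + 90*s - 54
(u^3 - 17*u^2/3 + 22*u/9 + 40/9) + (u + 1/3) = u^3 - 17*u^2/3 + 31*u/9 + 43/9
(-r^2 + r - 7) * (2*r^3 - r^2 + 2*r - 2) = -2*r^5 + 3*r^4 - 17*r^3 + 11*r^2 - 16*r + 14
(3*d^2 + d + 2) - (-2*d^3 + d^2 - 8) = 2*d^3 + 2*d^2 + d + 10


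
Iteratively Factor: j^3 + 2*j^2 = (j + 2)*(j^2) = j*(j + 2)*(j)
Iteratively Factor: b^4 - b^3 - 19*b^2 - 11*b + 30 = (b + 2)*(b^3 - 3*b^2 - 13*b + 15) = (b - 5)*(b + 2)*(b^2 + 2*b - 3) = (b - 5)*(b - 1)*(b + 2)*(b + 3)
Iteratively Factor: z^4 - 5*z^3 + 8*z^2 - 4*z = (z - 2)*(z^3 - 3*z^2 + 2*z) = (z - 2)*(z - 1)*(z^2 - 2*z) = z*(z - 2)*(z - 1)*(z - 2)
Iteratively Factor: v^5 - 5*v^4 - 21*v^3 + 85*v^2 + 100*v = (v - 5)*(v^4 - 21*v^2 - 20*v) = (v - 5)*(v + 4)*(v^3 - 4*v^2 - 5*v) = (v - 5)^2*(v + 4)*(v^2 + v) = (v - 5)^2*(v + 1)*(v + 4)*(v)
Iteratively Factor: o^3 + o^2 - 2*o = (o + 2)*(o^2 - o) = (o - 1)*(o + 2)*(o)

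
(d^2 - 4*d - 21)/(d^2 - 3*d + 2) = (d^2 - 4*d - 21)/(d^2 - 3*d + 2)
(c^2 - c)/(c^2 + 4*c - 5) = c/(c + 5)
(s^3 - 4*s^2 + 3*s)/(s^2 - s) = s - 3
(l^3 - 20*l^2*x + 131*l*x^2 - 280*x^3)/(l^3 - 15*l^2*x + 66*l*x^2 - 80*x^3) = (-l + 7*x)/(-l + 2*x)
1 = 1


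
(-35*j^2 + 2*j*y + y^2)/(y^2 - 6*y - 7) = (35*j^2 - 2*j*y - y^2)/(-y^2 + 6*y + 7)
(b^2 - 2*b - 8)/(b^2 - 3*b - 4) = (b + 2)/(b + 1)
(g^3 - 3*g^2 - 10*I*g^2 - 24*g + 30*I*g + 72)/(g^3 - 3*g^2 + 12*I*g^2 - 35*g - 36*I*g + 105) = (g^2 - 10*I*g - 24)/(g^2 + 12*I*g - 35)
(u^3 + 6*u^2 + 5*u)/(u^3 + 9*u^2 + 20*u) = (u + 1)/(u + 4)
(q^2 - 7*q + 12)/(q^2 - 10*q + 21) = (q - 4)/(q - 7)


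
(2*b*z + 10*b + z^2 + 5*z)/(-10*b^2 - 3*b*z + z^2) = (z + 5)/(-5*b + z)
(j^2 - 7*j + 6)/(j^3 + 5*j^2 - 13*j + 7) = (j - 6)/(j^2 + 6*j - 7)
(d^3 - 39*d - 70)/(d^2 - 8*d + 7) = (d^2 + 7*d + 10)/(d - 1)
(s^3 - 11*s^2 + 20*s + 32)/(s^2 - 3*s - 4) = s - 8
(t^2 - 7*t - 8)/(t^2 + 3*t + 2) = (t - 8)/(t + 2)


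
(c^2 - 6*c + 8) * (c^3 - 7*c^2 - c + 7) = c^5 - 13*c^4 + 49*c^3 - 43*c^2 - 50*c + 56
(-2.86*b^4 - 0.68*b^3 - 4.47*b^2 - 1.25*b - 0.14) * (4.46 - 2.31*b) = 6.6066*b^5 - 11.1848*b^4 + 7.2929*b^3 - 17.0487*b^2 - 5.2516*b - 0.6244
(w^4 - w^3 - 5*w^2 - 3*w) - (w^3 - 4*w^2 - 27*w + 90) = w^4 - 2*w^3 - w^2 + 24*w - 90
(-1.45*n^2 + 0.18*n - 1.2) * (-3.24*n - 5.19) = 4.698*n^3 + 6.9423*n^2 + 2.9538*n + 6.228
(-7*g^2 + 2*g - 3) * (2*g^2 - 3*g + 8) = -14*g^4 + 25*g^3 - 68*g^2 + 25*g - 24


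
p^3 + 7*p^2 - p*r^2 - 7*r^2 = (p + 7)*(p - r)*(p + r)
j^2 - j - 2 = (j - 2)*(j + 1)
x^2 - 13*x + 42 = (x - 7)*(x - 6)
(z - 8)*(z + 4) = z^2 - 4*z - 32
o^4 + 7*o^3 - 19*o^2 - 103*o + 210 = (o - 3)*(o - 2)*(o + 5)*(o + 7)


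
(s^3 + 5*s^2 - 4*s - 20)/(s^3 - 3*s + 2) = (s^2 + 3*s - 10)/(s^2 - 2*s + 1)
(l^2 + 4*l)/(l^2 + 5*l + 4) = l/(l + 1)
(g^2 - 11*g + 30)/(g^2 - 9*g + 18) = (g - 5)/(g - 3)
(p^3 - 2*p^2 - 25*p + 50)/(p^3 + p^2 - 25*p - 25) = (p - 2)/(p + 1)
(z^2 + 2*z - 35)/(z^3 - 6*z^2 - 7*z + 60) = (z + 7)/(z^2 - z - 12)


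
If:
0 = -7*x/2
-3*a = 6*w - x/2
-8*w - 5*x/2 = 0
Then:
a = 0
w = 0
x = 0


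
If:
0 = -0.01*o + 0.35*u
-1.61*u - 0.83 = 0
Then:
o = -18.04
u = -0.52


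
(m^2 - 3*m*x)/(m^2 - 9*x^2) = m/(m + 3*x)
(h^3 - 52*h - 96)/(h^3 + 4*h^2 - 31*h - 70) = (h^2 - 2*h - 48)/(h^2 + 2*h - 35)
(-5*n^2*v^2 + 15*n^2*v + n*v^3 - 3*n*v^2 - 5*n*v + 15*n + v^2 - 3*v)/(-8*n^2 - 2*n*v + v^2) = (5*n^2*v^2 - 15*n^2*v - n*v^3 + 3*n*v^2 + 5*n*v - 15*n - v^2 + 3*v)/(8*n^2 + 2*n*v - v^2)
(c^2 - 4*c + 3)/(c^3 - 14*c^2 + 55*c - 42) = (c - 3)/(c^2 - 13*c + 42)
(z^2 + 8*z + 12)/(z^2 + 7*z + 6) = (z + 2)/(z + 1)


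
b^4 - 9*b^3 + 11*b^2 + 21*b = b*(b - 7)*(b - 3)*(b + 1)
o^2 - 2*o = o*(o - 2)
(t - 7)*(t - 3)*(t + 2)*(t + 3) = t^4 - 5*t^3 - 23*t^2 + 45*t + 126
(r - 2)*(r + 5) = r^2 + 3*r - 10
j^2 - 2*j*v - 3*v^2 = (j - 3*v)*(j + v)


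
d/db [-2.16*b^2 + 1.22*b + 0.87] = 1.22 - 4.32*b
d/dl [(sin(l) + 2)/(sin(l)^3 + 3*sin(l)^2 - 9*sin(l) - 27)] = (-3*sin(l) + cos(2*l) - 4)*cos(l)/((sin(l) - 3)^2*(sin(l) + 3)^3)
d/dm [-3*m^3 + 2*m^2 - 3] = m*(4 - 9*m)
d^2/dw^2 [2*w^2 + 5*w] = 4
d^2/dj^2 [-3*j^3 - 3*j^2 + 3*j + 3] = -18*j - 6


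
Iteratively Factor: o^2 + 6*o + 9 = (o + 3)*(o + 3)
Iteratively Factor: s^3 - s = (s + 1)*(s^2 - s) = s*(s + 1)*(s - 1)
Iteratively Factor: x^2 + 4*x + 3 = (x + 3)*(x + 1)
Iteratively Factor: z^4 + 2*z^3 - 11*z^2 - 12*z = (z + 1)*(z^3 + z^2 - 12*z) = (z + 1)*(z + 4)*(z^2 - 3*z) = (z - 3)*(z + 1)*(z + 4)*(z)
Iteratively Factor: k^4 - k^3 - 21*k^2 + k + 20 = (k - 1)*(k^3 - 21*k - 20) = (k - 1)*(k + 4)*(k^2 - 4*k - 5) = (k - 1)*(k + 1)*(k + 4)*(k - 5)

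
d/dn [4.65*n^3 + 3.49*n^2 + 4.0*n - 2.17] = 13.95*n^2 + 6.98*n + 4.0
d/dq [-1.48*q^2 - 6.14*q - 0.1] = -2.96*q - 6.14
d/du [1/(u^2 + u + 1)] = (-2*u - 1)/(u^2 + u + 1)^2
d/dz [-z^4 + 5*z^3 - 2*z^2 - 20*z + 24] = -4*z^3 + 15*z^2 - 4*z - 20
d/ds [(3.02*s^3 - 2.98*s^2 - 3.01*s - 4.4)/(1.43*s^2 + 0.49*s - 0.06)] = (4.3186*s^4 + 2.9596*s^3 + 2.3005*s^2 + 12.9416*s + 2.3366)/(2.0449*s^4 + 1.4014*s^3 + 0.0685*s^2 - 0.0588*s + 0.0036)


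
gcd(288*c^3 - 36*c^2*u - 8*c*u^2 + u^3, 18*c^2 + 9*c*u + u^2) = 6*c + u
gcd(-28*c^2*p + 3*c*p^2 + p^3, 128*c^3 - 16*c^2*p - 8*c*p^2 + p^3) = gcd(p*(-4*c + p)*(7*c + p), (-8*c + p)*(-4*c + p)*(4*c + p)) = -4*c + p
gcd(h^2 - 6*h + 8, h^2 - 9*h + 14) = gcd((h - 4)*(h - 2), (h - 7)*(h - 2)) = h - 2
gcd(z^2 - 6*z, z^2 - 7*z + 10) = 1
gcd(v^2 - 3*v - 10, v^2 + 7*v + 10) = v + 2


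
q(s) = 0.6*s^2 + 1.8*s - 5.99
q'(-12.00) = -12.60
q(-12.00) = 58.81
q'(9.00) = 12.60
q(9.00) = 58.81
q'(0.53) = 2.44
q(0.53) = -4.87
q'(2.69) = 5.03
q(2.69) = 3.19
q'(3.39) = 5.87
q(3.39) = 7.01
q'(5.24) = 8.09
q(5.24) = 19.92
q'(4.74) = 7.49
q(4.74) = 16.02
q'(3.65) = 6.18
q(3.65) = 8.57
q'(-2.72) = -1.46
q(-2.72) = -6.45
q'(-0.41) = 1.31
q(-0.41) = -6.63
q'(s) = 1.2*s + 1.8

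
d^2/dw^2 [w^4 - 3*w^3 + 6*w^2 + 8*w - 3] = 12*w^2 - 18*w + 12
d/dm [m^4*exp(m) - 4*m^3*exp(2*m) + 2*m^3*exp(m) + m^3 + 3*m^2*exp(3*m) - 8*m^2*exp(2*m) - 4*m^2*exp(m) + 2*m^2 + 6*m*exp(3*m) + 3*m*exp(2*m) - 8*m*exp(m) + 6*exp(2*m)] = m^4*exp(m) - 8*m^3*exp(2*m) + 6*m^3*exp(m) + 9*m^2*exp(3*m) - 28*m^2*exp(2*m) + 2*m^2*exp(m) + 3*m^2 + 24*m*exp(3*m) - 10*m*exp(2*m) - 16*m*exp(m) + 4*m + 6*exp(3*m) + 15*exp(2*m) - 8*exp(m)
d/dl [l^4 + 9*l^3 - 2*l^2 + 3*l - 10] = 4*l^3 + 27*l^2 - 4*l + 3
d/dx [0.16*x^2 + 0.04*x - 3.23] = 0.32*x + 0.04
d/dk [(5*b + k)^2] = 10*b + 2*k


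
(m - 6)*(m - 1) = m^2 - 7*m + 6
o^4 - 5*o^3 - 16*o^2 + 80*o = o*(o - 5)*(o - 4)*(o + 4)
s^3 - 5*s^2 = s^2*(s - 5)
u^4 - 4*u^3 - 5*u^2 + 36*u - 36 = (u - 3)*(u - 2)^2*(u + 3)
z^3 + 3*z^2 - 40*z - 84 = (z - 6)*(z + 2)*(z + 7)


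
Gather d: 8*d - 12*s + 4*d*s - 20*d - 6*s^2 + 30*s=d*(4*s - 12) - 6*s^2 + 18*s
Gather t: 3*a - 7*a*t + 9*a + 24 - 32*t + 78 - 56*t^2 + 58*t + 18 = 12*a - 56*t^2 + t*(26 - 7*a) + 120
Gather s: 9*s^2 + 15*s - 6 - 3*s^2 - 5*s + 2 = 6*s^2 + 10*s - 4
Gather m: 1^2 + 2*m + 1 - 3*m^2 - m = -3*m^2 + m + 2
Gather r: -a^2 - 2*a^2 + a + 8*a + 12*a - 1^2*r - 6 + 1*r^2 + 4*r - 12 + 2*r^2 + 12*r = -3*a^2 + 21*a + 3*r^2 + 15*r - 18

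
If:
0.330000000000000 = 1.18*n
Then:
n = 0.28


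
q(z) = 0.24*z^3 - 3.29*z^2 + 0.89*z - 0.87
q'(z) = 0.72*z^2 - 6.58*z + 0.89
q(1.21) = -4.18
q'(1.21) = -6.02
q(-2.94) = -38.02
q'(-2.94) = 26.46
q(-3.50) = -54.58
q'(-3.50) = 32.74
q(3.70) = -30.46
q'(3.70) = -13.60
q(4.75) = -45.15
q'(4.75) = -14.12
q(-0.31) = -1.47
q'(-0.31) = 3.00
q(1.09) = -3.50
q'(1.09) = -5.43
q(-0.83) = -4.01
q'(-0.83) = 6.85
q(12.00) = -49.23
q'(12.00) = 25.61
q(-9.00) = -450.33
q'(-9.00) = 118.43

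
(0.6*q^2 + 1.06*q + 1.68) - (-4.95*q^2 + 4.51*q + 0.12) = 5.55*q^2 - 3.45*q + 1.56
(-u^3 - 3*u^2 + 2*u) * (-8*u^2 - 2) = 8*u^5 + 24*u^4 - 14*u^3 + 6*u^2 - 4*u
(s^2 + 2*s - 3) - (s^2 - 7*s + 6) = 9*s - 9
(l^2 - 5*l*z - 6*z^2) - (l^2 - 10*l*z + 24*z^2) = 5*l*z - 30*z^2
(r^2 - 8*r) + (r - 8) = r^2 - 7*r - 8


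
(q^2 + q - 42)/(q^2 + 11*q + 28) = (q - 6)/(q + 4)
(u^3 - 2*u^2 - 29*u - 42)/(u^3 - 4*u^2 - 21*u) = (u + 2)/u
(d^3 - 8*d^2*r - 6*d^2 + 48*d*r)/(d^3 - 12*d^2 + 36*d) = (d - 8*r)/(d - 6)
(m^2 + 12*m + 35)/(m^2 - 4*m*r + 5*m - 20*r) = (-m - 7)/(-m + 4*r)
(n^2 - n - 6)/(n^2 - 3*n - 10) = (n - 3)/(n - 5)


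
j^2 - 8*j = j*(j - 8)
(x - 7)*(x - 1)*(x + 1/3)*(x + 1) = x^4 - 20*x^3/3 - 10*x^2/3 + 20*x/3 + 7/3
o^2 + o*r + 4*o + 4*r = (o + 4)*(o + r)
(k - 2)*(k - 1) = k^2 - 3*k + 2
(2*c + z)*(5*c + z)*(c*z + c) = 10*c^3*z + 10*c^3 + 7*c^2*z^2 + 7*c^2*z + c*z^3 + c*z^2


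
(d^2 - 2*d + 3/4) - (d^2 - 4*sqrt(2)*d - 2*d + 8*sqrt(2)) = 4*sqrt(2)*d - 8*sqrt(2) + 3/4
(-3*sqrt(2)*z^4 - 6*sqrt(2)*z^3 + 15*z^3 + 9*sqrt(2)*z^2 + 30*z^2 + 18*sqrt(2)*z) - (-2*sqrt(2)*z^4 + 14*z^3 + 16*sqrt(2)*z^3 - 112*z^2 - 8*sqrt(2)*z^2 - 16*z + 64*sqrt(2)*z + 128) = -sqrt(2)*z^4 - 22*sqrt(2)*z^3 + z^3 + 17*sqrt(2)*z^2 + 142*z^2 - 46*sqrt(2)*z + 16*z - 128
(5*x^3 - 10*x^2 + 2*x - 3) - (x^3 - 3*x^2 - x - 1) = 4*x^3 - 7*x^2 + 3*x - 2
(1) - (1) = 0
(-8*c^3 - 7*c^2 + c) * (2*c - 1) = -16*c^4 - 6*c^3 + 9*c^2 - c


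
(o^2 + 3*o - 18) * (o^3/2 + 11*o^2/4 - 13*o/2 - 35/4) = o^5/2 + 17*o^4/4 - 29*o^3/4 - 311*o^2/4 + 363*o/4 + 315/2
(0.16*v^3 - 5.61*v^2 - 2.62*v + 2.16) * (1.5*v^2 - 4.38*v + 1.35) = 0.24*v^5 - 9.1158*v^4 + 20.8578*v^3 + 7.1421*v^2 - 12.9978*v + 2.916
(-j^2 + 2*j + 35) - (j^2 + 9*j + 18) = -2*j^2 - 7*j + 17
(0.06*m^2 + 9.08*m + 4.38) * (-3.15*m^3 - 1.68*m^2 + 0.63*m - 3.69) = -0.189*m^5 - 28.7028*m^4 - 29.0136*m^3 - 1.8594*m^2 - 30.7458*m - 16.1622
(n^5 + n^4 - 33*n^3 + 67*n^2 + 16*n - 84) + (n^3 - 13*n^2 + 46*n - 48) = n^5 + n^4 - 32*n^3 + 54*n^2 + 62*n - 132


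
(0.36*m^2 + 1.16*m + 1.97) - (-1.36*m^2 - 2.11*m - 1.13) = 1.72*m^2 + 3.27*m + 3.1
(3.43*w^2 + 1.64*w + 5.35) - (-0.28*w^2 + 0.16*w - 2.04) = 3.71*w^2 + 1.48*w + 7.39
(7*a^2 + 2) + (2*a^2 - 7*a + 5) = 9*a^2 - 7*a + 7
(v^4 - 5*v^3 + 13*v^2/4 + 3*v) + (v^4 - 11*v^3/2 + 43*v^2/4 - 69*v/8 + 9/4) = 2*v^4 - 21*v^3/2 + 14*v^2 - 45*v/8 + 9/4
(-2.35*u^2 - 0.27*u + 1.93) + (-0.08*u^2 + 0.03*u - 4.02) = -2.43*u^2 - 0.24*u - 2.09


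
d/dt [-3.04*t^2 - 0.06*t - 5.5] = -6.08*t - 0.06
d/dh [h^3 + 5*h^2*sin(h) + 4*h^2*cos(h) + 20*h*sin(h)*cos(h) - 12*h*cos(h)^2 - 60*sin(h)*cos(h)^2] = -4*h^2*sin(h) + 5*h^2*cos(h) + 3*h^2 + 10*h*sin(h) + 12*h*sin(2*h) + 8*h*cos(h) + 20*h*cos(2*h) + 10*sin(2*h) - 15*cos(h) - 6*cos(2*h) - 45*cos(3*h) - 6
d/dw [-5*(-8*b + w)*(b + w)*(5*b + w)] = 215*b^2 + 20*b*w - 15*w^2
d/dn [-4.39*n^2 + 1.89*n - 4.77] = 1.89 - 8.78*n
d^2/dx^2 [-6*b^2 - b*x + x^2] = 2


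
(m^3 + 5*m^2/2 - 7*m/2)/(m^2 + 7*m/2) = m - 1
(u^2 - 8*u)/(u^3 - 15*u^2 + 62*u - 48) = u/(u^2 - 7*u + 6)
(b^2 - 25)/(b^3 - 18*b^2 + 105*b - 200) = (b + 5)/(b^2 - 13*b + 40)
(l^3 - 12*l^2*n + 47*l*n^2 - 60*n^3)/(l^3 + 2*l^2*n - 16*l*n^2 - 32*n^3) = (l^2 - 8*l*n + 15*n^2)/(l^2 + 6*l*n + 8*n^2)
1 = 1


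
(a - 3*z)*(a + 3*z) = a^2 - 9*z^2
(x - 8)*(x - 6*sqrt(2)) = x^2 - 6*sqrt(2)*x - 8*x + 48*sqrt(2)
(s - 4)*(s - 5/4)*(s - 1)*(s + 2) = s^4 - 17*s^3/4 - 9*s^2/4 + 31*s/2 - 10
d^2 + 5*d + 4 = (d + 1)*(d + 4)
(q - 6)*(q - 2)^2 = q^3 - 10*q^2 + 28*q - 24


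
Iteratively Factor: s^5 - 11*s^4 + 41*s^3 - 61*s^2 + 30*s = (s)*(s^4 - 11*s^3 + 41*s^2 - 61*s + 30) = s*(s - 1)*(s^3 - 10*s^2 + 31*s - 30) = s*(s - 3)*(s - 1)*(s^2 - 7*s + 10) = s*(s - 3)*(s - 2)*(s - 1)*(s - 5)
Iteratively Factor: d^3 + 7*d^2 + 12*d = (d + 4)*(d^2 + 3*d) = (d + 3)*(d + 4)*(d)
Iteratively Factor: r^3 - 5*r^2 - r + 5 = (r - 1)*(r^2 - 4*r - 5) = (r - 5)*(r - 1)*(r + 1)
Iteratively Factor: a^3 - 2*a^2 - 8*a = (a - 4)*(a^2 + 2*a) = (a - 4)*(a + 2)*(a)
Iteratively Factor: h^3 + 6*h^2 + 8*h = (h + 2)*(h^2 + 4*h) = h*(h + 2)*(h + 4)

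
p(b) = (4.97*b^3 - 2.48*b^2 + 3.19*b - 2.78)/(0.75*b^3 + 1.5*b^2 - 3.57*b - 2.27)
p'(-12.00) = 0.24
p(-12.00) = 8.65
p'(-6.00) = 2.51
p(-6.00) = 13.33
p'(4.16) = -0.11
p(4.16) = 5.18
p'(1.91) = -85.78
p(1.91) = 17.95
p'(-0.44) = -118.89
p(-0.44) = 10.76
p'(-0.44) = -118.89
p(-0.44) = 10.76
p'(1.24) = -9.56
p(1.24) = -2.31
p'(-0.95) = -4.44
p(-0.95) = -6.72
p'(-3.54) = 170.10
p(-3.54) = 64.69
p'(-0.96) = -4.01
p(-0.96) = -6.68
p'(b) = (-2.25*b^2 - 3.0*b + 3.57)*(4.97*b^3 - 2.48*b^2 + 3.19*b - 2.78)/(0.75*b^3 + 1.5*b^2 - 3.57*b - 2.27)^2 + (14.91*b^2 - 4.96*b + 3.19)/(0.75*b^3 + 1.5*b^2 - 3.57*b - 2.27)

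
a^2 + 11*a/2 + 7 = (a + 2)*(a + 7/2)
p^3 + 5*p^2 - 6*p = p*(p - 1)*(p + 6)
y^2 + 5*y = y*(y + 5)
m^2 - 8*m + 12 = (m - 6)*(m - 2)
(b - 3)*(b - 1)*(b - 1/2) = b^3 - 9*b^2/2 + 5*b - 3/2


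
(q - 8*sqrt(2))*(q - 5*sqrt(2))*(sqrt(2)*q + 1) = sqrt(2)*q^3 - 25*q^2 + 67*sqrt(2)*q + 80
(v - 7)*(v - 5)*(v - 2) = v^3 - 14*v^2 + 59*v - 70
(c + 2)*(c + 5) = c^2 + 7*c + 10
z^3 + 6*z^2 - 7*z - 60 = (z - 3)*(z + 4)*(z + 5)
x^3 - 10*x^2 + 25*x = x*(x - 5)^2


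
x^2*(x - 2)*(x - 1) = x^4 - 3*x^3 + 2*x^2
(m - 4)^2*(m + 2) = m^3 - 6*m^2 + 32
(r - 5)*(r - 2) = r^2 - 7*r + 10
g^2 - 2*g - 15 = (g - 5)*(g + 3)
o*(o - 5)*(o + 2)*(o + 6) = o^4 + 3*o^3 - 28*o^2 - 60*o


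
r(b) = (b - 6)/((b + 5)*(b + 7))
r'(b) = -(b - 6)/((b + 5)*(b + 7)^2) - (b - 6)/((b + 5)^2*(b + 7)) + 1/((b + 5)*(b + 7)) = (-b^2 + 12*b + 107)/(b^4 + 24*b^3 + 214*b^2 + 840*b + 1225)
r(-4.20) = -4.55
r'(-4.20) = 7.76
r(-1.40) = -0.37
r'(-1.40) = 0.22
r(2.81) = -0.04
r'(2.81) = 0.02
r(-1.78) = -0.46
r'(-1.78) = 0.29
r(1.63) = -0.08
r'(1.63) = 0.04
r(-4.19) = -4.48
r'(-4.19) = 7.56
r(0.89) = -0.11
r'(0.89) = 0.05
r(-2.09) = -0.57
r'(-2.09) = 0.38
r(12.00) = 0.02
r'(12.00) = 0.00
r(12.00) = 0.02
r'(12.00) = 0.00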